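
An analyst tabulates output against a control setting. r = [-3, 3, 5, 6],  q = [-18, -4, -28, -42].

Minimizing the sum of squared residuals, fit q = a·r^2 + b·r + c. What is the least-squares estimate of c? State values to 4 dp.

Forming AᵀA = [[2083, 341, 79]; [341, 79, 11]; [79, 11, 4]] and Aᵀq = [-2410, -350, -92]ᵀ gives AᵀA·[a, b, c]ᵀ = Aᵀq.
Row-reducing yields a = -1127/678, b = 7559/3390, c = 2089/565.

c = 3.6973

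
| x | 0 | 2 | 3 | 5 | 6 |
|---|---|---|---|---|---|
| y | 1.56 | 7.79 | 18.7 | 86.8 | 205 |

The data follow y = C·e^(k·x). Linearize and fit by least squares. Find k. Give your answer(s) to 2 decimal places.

k = 0.81

Linearized form: ln y = k·x + ln C. From the 5 transformed points,
Σx = 16.0000, Σ(x)² = 74.0000, Σln y = 15.2127, Σx·ln y = 67.1473.
Equations: 74.0000·k + 16.0000·ln C = 67.1473;  16.0000·k + 5·ln C = 15.2127.
Slope k = (n·Σx·ln y − Σx·Σln y)/(n·Σ(x)² − (Σx)²) = (5·67.1473 − 16.0000·15.2127)/114.0000 = 0.80995; ln C = (Σln y − k·Σx)/n = 0.45070.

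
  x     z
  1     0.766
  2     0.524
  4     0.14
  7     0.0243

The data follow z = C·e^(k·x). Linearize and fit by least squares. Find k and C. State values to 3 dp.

k = -0.588, C = 1.508

With ln zᵢ as the transformed response and xᵢ as the regressor:
XᵀX = [[70.0000, 14.0000]; [14.0000, 4]], rhs = [-35.4445, -6.5962]ᵀ  (here Σx = 14.0000, Σ(x)² = 70.0000, Σln z = -6.5962, Σx·ln z = -35.4445).
Slope k = (n·Σx·ln z − Σx·Σln z)/(n·Σ(x)² − (Σx)²) = (4·-35.4445 − 14.0000·-6.5962)/84.0000 = -0.58846; ln C = (Σln z − k·Σx)/n = 0.41056, so C = exp(0.41056) = 1.50766.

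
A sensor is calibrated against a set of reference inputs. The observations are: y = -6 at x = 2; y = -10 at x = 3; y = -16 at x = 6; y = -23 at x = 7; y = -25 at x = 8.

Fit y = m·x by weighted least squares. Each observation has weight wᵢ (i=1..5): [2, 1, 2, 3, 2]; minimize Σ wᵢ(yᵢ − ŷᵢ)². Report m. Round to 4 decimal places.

The normal system AᵀWA·[m]ᵀ = AᵀWy is [[364]]·[m]ᵀ = [-1129]ᵀ.
Hence m = -1129 / 364 ≈ -3.10165.

m = -3.1016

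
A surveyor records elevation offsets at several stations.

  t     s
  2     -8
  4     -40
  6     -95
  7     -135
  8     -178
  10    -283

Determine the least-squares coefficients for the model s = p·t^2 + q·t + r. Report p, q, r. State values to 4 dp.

p = -3.0736, q = 2.4563, r = -0.5143

Forming XᵀX = [[18065, 2143, 269]; [2143, 269, 37]; [269, 37, 6]] and Xᵀs = [-50399, -5945, -739]ᵀ gives XᵀX·[p, q, r]ᵀ = Xᵀs.
Row-reducing yields p = -710/231, q = 2837/1155, r = -18/35.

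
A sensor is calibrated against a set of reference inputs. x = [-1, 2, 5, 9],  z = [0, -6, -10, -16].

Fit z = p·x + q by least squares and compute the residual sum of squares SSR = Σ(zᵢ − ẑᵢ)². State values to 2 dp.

With design matrix A, AᵀA = [[111, 15]; [15, 4]] and Aᵀz = [-206, -32]ᵀ.
det = 111·4 − 15² = 219.
p = ((-206)·4 − 15·(-32))/219 = -344/219; q = (111·(-32) − 15·(-206))/219 = -154/73.
Residuals: 118/219, -164/219, -8/219, 18/73; SSR = 200/219.

SSR = 0.91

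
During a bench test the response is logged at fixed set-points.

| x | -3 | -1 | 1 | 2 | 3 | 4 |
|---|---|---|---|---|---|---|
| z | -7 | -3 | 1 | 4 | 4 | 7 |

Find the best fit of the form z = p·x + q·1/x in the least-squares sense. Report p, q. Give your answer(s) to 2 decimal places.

p = 1.78, q = 0.29

The normal equations are: 40·p + 6·q = 73;  6·p + (365/144)·q = 137/12.
Δ = 40·(365/144) − 6² = 1177/18.
p = (73·(365/144) − 6·(137/12))/(1177/18) = 16781/9416; q = (40·(137/12) − 6·73)/(1177/18) = 336/1177.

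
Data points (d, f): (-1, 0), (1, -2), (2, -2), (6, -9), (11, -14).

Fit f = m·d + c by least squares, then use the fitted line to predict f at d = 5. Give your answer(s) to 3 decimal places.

f̂ = -6.872

The normal equations are: 163·m + 19·c = -214;  19·m + 5·c = -27.
(Σd·d = 163, Σd = 19, Σ1 = 5, Σd·f = -214, Σf = -27.)
det = 163·5 − 19² = 454.
m = ((-214)·5 − 19·(-27))/454 = -557/454; c = (163·(-27) − 19·(-214))/454 = -335/454.
At d = 5: f̂ = (-557/454)·(5) + (-335/454)·(1) = -1560/227.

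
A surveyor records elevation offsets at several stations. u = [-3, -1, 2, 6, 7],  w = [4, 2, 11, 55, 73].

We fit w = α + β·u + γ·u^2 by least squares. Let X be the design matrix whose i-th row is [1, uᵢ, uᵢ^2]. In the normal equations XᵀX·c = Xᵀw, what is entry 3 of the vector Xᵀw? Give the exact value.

5639

Entry 3 ↔ basis u^2, so (Xᵀw)_{3} = Σᵢ (u^2)·wᵢ = (9)·(4) + (1)·(2) + (4)·(11) + (36)·(55) + (49)·(73) = 5639.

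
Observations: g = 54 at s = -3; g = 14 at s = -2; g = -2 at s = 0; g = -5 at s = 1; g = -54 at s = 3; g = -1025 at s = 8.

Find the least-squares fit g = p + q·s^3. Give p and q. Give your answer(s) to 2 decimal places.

p = -1.40, q = -2.00

Sums needed: Σ1 = 6, Σs^3 = 505, Σs^3·s^3 = 263667.
Moment sums: Σg = -1018, Σs^3·g = -527833.
XᵀX·[p, q]ᵀ = Xᵀg becomes [[6, 505]; [505, 263667]]·[p, q]ᵀ = [-1018, -527833]ᵀ.
Eliminating q: 263667·(row 1) − 505·(row 2) gives 1326977·p = 263667·(-1018) − 505·(-527833) = -1857341, so p = -1857341/1326977.
Then q = ((-527833) − 505·(-1857341/1326977))/263667 = -2652908/1326977.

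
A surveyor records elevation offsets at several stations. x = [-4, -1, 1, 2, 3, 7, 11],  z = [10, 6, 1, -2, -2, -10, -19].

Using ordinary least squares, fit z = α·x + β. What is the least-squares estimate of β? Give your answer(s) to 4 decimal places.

β = 2.9924

From the data, Σx·x = 201, Σx = 19, Σ1 = 7.
For Aᵀz: Σx·z = -334, Σz = -16.
Normal equations: [[201, 19]; [19, 7]]·[α, β]ᵀ = [-334, -16]ᵀ.
Δ = 201·7 − 19² = 1046.
α = ((-334)·7 − 19·(-16))/1046 = -1017/523; β = (201·(-16) − 19·(-334))/1046 = 1565/523.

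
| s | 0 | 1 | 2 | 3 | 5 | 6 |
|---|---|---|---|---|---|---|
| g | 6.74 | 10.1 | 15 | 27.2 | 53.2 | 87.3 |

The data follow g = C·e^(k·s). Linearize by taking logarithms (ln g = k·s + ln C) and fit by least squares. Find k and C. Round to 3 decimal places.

Let Y = ln g. Fitting Y = k·s + ln C by least squares:
AᵀA = [[75.0000, 17.0000]; [17.0000, 6]], rhs = [64.3247, 18.6753]ᵀ  (here Σs = 17.0000, Σ(s)² = 75.0000, Σln g = 18.6753, Σs·ln g = 64.3247).
Solving (det = 161.0000): k = 0.42527, ln C = 1.90761, so C = exp(1.90761) = 6.73699.

k = 0.425, C = 6.737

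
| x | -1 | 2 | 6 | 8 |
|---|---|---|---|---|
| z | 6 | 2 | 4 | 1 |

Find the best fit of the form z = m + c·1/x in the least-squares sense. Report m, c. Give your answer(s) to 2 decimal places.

Setting ∂/∂m … = 0 gives: 4·m + (-5/24)·c = 13;  (-5/24)·m + (745/576)·c = -101/24.
(Σ1 = 4, Σ1/x = -5/24, Σ1/x·1/x = 745/576, Σz = 13, Σ1/x·z = -101/24.)
Eliminating c: (745/576)·(row 1) − (-5/24)·(row 2) gives (985/192)·m = (745/576)·13 − (-5/24)·(-101/24) = 255/16, so m = 612/197.
Then c = ((-101/24) − (-5/24)·(612/197))/(745/576) = -2712/985.

m = 3.11, c = -2.75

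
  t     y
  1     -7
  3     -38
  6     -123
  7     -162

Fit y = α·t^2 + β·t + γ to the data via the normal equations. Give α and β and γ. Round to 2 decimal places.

α = -2.59, β = -5.07, γ = 0.63

Setting ∂/∂α … = 0 gives: 3779·α + 587·β + 95·γ = -12715;  587·α + 95·β + 17·γ = -1993;  95·α + 17·β + 4·γ = -330.
Row-reducing yields α = -153/59, β = -299/59, γ = 37/59.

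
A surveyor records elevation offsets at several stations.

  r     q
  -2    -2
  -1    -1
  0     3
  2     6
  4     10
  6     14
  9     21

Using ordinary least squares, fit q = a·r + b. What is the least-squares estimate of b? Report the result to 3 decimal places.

b = 1.943

From the data, Σr·r = 142, Σr = 18, Σ1 = 7.
And Σr·q = 330, Σq = 51.
Normal equations: [[142, 18]; [18, 7]]·[a, b]ᵀ = [330, 51]ᵀ.
Δ = 142·7 − 18² = 670.
a = (330·7 − 18·51)/670 = 696/335; b = (142·51 − 18·330)/670 = 651/335.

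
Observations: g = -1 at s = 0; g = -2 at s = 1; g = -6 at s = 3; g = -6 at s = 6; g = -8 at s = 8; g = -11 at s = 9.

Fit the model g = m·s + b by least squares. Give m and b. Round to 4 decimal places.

From the data, Σs·s = 191, Σs = 27, Σ1 = 6.
Moment sums: Σs·g = -219, Σg = -34.
Eliminating b: 6·(row 1) − 27·(row 2) gives 417·m = 6·(-219) − 27·(-34) = -396, so m = -132/139.
Then b = ((-34) − 27·(-132/139))/6 = -581/417.

m = -0.9496, b = -1.3933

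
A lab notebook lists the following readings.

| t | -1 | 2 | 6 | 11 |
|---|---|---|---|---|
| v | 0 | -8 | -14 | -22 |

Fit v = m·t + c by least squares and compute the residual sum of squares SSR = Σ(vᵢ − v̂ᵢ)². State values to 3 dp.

The normal system XᵀX·[m, c]ᵀ = Xᵀv is [[162, 18]; [18, 4]]·[m, c]ᵀ = [-342, -44]ᵀ.
Eliminating c: 4·(row 1) − 18·(row 2) gives 324·m = 4·(-342) − 18·(-44) = -576, so m = -16/9.
Then c = ((-44) − 18·(-16/9))/4 = -3.
Residuals: 11/9, -13/9, -1/3, 5/9; SSR = 4.

SSR = 4.000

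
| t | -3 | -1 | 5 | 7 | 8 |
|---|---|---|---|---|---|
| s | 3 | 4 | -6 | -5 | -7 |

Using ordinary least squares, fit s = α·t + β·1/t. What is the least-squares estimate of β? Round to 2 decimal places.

Entries of MᵀM: Σt·t = 148, Σt·1/t = 5, Σ1/t·1/t = 837649/705600.
Right-hand side: Σt·s = -134, Σ1/t·s = -2181/280.
So MᵀM·[α, β]ᵀ = Mᵀs: [[148, 5]; [5, 837649/705600]]·[α, β]ᵀ = [-134, -2181/280]ᵀ.
Δ = 148·(837649/705600) − 5² = 26583013/176400.
α = ((-134)·(837649/705600) − 5·(-2181/280))/(26583013/176400) = -42382183/53166026; β = (148·(-2181/280) − 5·(-134))/(26583013/176400) = -85168440/26583013.

β = -3.20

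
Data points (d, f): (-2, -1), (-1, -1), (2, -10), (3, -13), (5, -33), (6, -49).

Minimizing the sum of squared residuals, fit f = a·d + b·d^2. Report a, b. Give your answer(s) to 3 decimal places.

a = -1.473, b = -1.086

With design matrix M, MᵀM = [[79, 367]; [367, 2035]] and Mᵀf = [-515, -2751]ᵀ.
Determinant 79·2035 − 367² = 26076.
a = ((-515)·2035 − 367·(-2751))/26076 = -9602/6519; b = (79·(-2751) − 367·(-515))/26076 = -7081/6519.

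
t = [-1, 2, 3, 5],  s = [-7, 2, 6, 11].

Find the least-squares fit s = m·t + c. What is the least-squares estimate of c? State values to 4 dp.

With design matrix M, MᵀM = [[39, 9]; [9, 4]] and Mᵀs = [84, 12]ᵀ.
Eliminating c: 4·(row 1) − 9·(row 2) gives 75·m = 4·84 − 9·12 = 228, so m = 76/25.
Then c = (12 − 9·(76/25))/4 = -96/25.

c = -3.8400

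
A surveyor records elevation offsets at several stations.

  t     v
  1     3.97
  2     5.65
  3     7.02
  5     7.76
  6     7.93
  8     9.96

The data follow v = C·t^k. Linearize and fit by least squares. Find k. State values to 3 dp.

k = 0.406

With ln vᵢ as the transformed response and ln tᵢ as the regressor:
AᵀA = [[11.8122, 7.2724]; [7.2724, 6]], rhs = [15.1288, 11.4774]ᵀ  (here Σln t = 7.2724, Σ(ln t)² = 11.8122, Σln v = 11.4774, Σln t·ln v = 15.1288).
Δ = 11.8122·6 − (7.2724)² = 17.9853; k = (15.1288·6 − 7.2724·11.4774)/17.9853 = 0.40615, ln C = (11.8122·11.4774 − 7.2724·15.1288)/17.9853 = 1.42062.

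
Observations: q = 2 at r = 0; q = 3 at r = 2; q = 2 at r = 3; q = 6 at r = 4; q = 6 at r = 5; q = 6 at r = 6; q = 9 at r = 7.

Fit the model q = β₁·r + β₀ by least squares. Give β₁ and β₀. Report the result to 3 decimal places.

Normal-equation sums: Σr·r = 139, Σr = 27, Σ1 = 7.
Moment sums: Σr·q = 165, Σq = 34.
Eliminating β₀: 7·(row 1) − 27·(row 2) gives 244·β₁ = 7·165 − 27·34 = 237, so β₁ = 237/244.
Then β₀ = (34 − 27·(237/244))/7 = 271/244.

β₁ = 0.971, β₀ = 1.111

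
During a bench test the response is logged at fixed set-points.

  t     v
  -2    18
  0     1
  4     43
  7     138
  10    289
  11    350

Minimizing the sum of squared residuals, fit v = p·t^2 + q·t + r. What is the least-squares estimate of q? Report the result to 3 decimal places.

q = -1.911

Forming AᵀA = [[27314, 2730, 290]; [2730, 290, 30]; [290, 30, 6]] and Aᵀv = [78772, 7842, 839]ᵀ gives AᵀA·[p, q, r]ᵀ = Aᵀv.
Inverting the 3×3 Gram matrix, [p, q, r]ᵀ = [102403/33484, -319989/167420, 2395/1522]ᵀ.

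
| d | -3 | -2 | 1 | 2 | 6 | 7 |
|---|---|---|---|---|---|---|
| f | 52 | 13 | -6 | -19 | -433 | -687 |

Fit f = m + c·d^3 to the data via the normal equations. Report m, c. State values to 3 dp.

m = -2.887, c = -1.994

Compute the Gram sums: Σ1 = 6, Σd^3 = 533, Σd^3·d^3 = 165163.
Right-hand side: Σf = -1080, Σd^3·f = -330835.
det = 6·165163 − 533² = 706889.
m = ((-1080)·165163 − 533·(-330835))/706889 = -2040985/706889; c = (6·(-330835) − 533·(-1080))/706889 = -1409370/706889.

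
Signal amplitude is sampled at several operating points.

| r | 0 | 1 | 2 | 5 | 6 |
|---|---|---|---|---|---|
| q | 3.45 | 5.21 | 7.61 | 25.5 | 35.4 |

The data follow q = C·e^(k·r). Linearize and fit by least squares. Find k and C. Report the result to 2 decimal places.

Linearized form: ln q = k·r + ln C. From the 5 transformed points,
Σr = 14.0000, Σ(r)² = 66.0000, Σln q = 11.7238, Σr·ln q = 43.3032.
Equations: 66.0000·k + 14.0000·ln C = 43.3032;  14.0000·k + 5·ln C = 11.7238.
Δ = 66.0000·5 − (14.0000)² = 134.0000; k = (43.3032·5 − 14.0000·11.7238)/134.0000 = 0.39091, ln C = (66.0000·11.7238 − 14.0000·43.3032)/134.0000 = 1.25020, so C = exp(1.25020) = 3.49104.

k = 0.39, C = 3.49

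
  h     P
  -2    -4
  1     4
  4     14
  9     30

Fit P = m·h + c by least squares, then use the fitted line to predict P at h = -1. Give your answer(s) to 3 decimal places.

Normal-equation sums: Σh·h = 102, Σh = 12, Σ1 = 4.
For MᵀP: Σh·P = 338, ΣP = 44.
MᵀM·[m, c]ᵀ = MᵀP becomes [[102, 12]; [12, 4]]·[m, c]ᵀ = [338, 44]ᵀ.
Δ = 102·4 − 12² = 264.
m = (338·4 − 12·44)/264 = 103/33; c = (102·44 − 12·338)/264 = 18/11.
At h = -1: P̂ = (103/33)·(-1) + (18/11)·(1) = -49/33.

P̂ = -1.485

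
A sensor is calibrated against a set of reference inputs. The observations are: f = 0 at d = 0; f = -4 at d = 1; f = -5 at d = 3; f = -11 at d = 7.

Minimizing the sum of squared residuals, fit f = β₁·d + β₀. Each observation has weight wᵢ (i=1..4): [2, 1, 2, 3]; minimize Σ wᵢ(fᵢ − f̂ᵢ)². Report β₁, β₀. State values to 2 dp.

β₁ = -1.48, β₀ = -0.70

Sums needed: Σwᵢ·d·d = 166, Σwᵢ·d = 28, Σwᵢ·1 = 8.
And Σwᵢ·d·f = -265, Σwᵢ·f = -47.
Normal equations: [[166, 28]; [28, 8]]·[β₁, β₀]ᵀ = [-265, -47]ᵀ.
Determinant 166·8 − 28² = 544.
β₁ = ((-265)·8 − 28·(-47))/544 = -201/136; β₀ = (166·(-47) − 28·(-265))/544 = -191/272.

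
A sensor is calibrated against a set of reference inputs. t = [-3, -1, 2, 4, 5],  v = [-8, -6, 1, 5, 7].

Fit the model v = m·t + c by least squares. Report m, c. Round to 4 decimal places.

From the data, Σt·t = 55, Σt = 7, Σ1 = 5.
Right-hand side: Σt·v = 87, Σv = -1.
det = 55·5 − 7² = 226.
m = (87·5 − 7·(-1))/226 = 221/113; c = (55·(-1) − 7·87)/226 = -332/113.

m = 1.9558, c = -2.9381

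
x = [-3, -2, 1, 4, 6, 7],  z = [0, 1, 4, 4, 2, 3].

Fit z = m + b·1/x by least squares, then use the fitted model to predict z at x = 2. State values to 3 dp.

ẑ = 3.310

The normal system MᵀM·[m, b]ᵀ = Mᵀz is [[6, 61/84]; [61/84, 10385/7056]]·[m, b]ᵀ = [14, 221/42]ᵀ.
Δ = 6·(10385/7056) − (61/84)² = 58589/7056.
m = (14·(10385/7056) − (61/84)·(221/42))/(58589/7056) = 118428/58589; b = (6·(221/42) − (61/84)·14)/(58589/7056) = 151032/58589.
At x = 2: ẑ = (118428/58589)·(1) + (151032/58589)·(1/2) = 193944/58589.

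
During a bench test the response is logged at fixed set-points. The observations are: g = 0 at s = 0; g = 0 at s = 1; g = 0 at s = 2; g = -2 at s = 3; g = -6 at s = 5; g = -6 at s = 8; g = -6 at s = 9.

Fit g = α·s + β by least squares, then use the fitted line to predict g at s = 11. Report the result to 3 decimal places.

ĝ = -8.496

Entries of MᵀM: Σs·s = 184, Σs = 28, Σ1 = 7.
Right-hand side: Σs·g = -138, Σg = -20.
MᵀM·[α, β]ᵀ = Mᵀg becomes [[184, 28]; [28, 7]]·[α, β]ᵀ = [-138, -20]ᵀ.
Δ = 184·7 − 28² = 504.
α = ((-138)·7 − 28·(-20))/504 = -29/36; β = (184·(-20) − 28·(-138))/504 = 23/63.
At s = 11: ĝ = (-29/36)·(11) + (23/63)·(1) = -2141/252.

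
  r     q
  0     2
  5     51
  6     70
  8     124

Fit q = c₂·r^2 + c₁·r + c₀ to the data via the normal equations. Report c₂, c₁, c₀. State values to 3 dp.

c₂ = 1.861, c₁ = 0.327, c₀ = 2.050

Normal-equation sums: Σr^2·r^2 = 6017, Σr^2·r = 853, Σr^2 = 125, Σr·r = 125, Σr = 19, Σ1 = 4.
Right-hand side: Σr^2·q = 11731, Σr·q = 1667, Σq = 247.
Inverting the 3×3 Gram matrix, [c₂, c₁, c₀]ᵀ = [1269/682, 223/682, 699/341]ᵀ.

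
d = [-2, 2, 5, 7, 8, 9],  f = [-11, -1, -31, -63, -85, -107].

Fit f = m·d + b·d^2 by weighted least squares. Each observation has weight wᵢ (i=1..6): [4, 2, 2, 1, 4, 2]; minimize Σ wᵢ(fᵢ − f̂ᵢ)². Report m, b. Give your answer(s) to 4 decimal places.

m = 1.9953, b = -1.5656

AᵀWA·[m, b]ᵀ = AᵀWf reads: 541·m + 4083·b = -5313;  4083·m + 33253·b = -43915.
(Σwᵢ·d·d = 541, Σwᵢ·d·d^2 = 4083, Σwᵢ·d^2·d^2 = 33253, Σwᵢ·d·f = -5313, Σwᵢ·d^2·f = -43915.)
Δ = 541·33253 − 4083² = 1318984.
m = ((-5313)·33253 − 4083·(-43915))/1318984 = 657939/329746; b = (541·(-43915) − 4083·(-5313))/1318984 = -516259/329746.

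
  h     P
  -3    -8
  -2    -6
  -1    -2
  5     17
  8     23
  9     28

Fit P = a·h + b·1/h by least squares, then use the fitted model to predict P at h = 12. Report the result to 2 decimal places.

P̂ = 36.75

Normal-equation sums: Σh·h = 184, Σh·1/h = 6, Σ1/h·1/h = 185209/129600.
And Σh·P = 559, Σ1/h·P = 6139/360.
Normal equations: [[184, 6]; [6, 185209/129600]]·[a, b]ᵀ = [559, 6139/360]ᵀ.
Determinant 184·(185209/129600) − 6² = 3676607/16200.
a = (559·(185209/129600) − 6·(6139/360))/(3676607/16200) = 90271591/29412856; b = (184·(6139/360) − 6·559)/(3676607/16200) = -3503880/3676607.
At h = 12: P̂ = (90271591/29412856)·(12) + (-3503880/3676607)·(1/12) = 15895929/432542.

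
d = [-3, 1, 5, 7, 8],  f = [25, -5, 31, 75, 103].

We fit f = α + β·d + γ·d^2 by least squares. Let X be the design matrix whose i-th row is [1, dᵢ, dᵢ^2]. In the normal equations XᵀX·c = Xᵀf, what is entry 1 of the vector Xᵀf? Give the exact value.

229

Entry 1 ↔ basis 1, so (Xᵀf)_{1} = Σᵢ fᵢ = (1)·(25) + (1)·(-5) + (1)·(31) + (1)·(75) + (1)·(103) = 229.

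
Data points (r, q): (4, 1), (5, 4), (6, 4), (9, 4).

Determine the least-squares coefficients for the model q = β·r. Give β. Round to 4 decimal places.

Entries of XᵀX: Σr·r = 158.
Moment sums: Σr·q = 84.
Hence β = 84 / 158 ≈ 0.531646.

β = 0.5316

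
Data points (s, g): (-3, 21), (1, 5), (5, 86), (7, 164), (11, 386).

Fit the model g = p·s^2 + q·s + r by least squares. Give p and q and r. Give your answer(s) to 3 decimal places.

Normal-equation sums: Σs^2·s^2 = 17749, Σs^2·s = 1773, Σs^2 = 205, Σs·s = 205, Σs = 21, Σ1 = 5.
And Σs^2·g = 57086, Σs·g = 5766, Σg = 662.
Normal equations: [[17749, 1773, 205]; [1773, 205, 21]; [205, 21, 5]]·[p, q, r]ᵀ = [57086, 5766, 662]ᵀ.
Row-reducing yields p = 60515/20284, q = 22989/10142, r = 11379/20284.

p = 2.983, q = 2.267, r = 0.561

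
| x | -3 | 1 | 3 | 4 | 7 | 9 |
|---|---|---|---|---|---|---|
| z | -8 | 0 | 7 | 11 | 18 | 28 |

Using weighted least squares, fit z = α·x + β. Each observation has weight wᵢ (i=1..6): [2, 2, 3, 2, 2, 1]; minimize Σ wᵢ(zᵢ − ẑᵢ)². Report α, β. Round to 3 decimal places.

α = 2.867, β = -1.017

Setting ∂/∂α … = 0 gives: 258·α + 36·β = 703;  36·α + 12·β = 91.
det = 258·12 − 36² = 1800.
α = (703·12 − 36·91)/1800 = 43/15; β = (258·91 − 36·703)/1800 = -61/60.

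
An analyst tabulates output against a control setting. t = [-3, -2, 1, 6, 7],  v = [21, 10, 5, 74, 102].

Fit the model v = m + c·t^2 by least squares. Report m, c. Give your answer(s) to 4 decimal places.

m = 2.4892, c = 2.0157

The normal equations are: 5·m + 99·c = 212;  99·m + 3795·c = 7896.
Determinant 5·3795 − 99² = 9174.
m = (212·3795 − 99·7896)/9174 = 346/139; c = (5·7896 − 99·212)/9174 = 3082/1529.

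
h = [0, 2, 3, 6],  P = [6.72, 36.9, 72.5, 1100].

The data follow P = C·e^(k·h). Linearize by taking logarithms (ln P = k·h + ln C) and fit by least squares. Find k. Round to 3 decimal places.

Taking logs, ln P = k·h + ln C, so regress ln P on h.
AᵀA = [[49.0000, 11.0000]; [11.0000, 4]], rhs = [62.0856, 16.8000]ᵀ  (here Σh = 11.0000, Σ(h)² = 49.0000, Σln P = 16.8000, Σh·ln P = 62.0856).
Δ = 49.0000·4 − (11.0000)² = 75.0000; k = (62.0856·4 − 11.0000·16.8000)/75.0000 = 0.84724, ln C = (49.0000·16.8000 − 11.0000·62.0856)/75.0000 = 1.87008.

k = 0.847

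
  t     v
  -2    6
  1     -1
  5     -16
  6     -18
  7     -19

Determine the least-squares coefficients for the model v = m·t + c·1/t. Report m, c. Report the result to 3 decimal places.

Setting ∂/∂m … = 0 gives: 115·m + 5·c = -334;  5·m + (29507/22050)·c = -452/35.
(Σt·t = 115, Σt·1/t = 5, Σ1/t·1/t = 29507/22050, Σt·v = -334, Σ1/t·v = -452/35.)
det = 115·(29507/22050) − 5² = 568411/4410.
m = ((-334)·(29507/22050) − 5·(-452/35))/(568411/4410) = -8431538/2842055; c = (115·(-452/35) − 5·(-334))/(568411/4410) = 815220/568411.

m = -2.967, c = 1.434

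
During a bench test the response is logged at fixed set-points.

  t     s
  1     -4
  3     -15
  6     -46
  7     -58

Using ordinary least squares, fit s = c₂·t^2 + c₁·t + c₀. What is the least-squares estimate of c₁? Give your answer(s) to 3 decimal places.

From the data, Σt^2·t^2 = 3779, Σt^2·t = 587, Σt^2 = 95, Σt·t = 95, Σt = 17, Σ1 = 4.
For Aᵀs: Σt^2·s = -4637, Σt·s = -731, Σs = -123.
Normal equations: [[3779, 587, 95]; [587, 95, 17]; [95, 17, 4]]·[c₂, c₁, c₀]ᵀ = [-4637, -731, -123]ᵀ.
Solving the 3×3 system (Gaussian elimination) gives c₂ = -581/708, c₁ = -1801/708, c₀ = -53/118.

c₁ = -2.544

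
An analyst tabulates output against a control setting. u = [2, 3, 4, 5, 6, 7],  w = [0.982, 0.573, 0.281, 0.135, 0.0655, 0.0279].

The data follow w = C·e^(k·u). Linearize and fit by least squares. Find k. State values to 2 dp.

Let Y = ln w. Fitting Y = k·u + ln C by least squares:
Σu = 27.0000, Σ(u)² = 139.0000, Σln w = -10.1517, Σu·ln w = -58.2051.
Normal system: [[139.0000, 27.0000]; [27.0000, 6]]·[k, ln C]ᵀ = [-58.2051, -10.1517]ᵀ.
Δ = 139.0000·6 − (27.0000)² = 105.0000; k = (-58.2051·6 − 27.0000·-10.1517)/105.0000 = -0.71555, ln C = (139.0000·-10.1517 − 27.0000·-58.2051)/105.0000 = 1.52804.

k = -0.72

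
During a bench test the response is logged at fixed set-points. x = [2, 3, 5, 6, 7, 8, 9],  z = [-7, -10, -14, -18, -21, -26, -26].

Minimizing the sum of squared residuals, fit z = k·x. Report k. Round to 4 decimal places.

With design matrix M, MᵀM = [[268]] and Mᵀz = [-811]ᵀ.
Hence k = -811 / 268 ≈ -3.02612.

k = -3.0261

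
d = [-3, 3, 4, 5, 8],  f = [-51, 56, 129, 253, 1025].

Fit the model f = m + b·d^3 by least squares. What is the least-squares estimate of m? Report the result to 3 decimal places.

m = 2.362

Sums needed: Σ1 = 5, Σd^3 = 701, Σd^3·d^3 = 283323.
Moment sums: Σf = 1412, Σd^3·f = 567570.
Normal equations: [[5, 701]; [701, 283323]]·[m, b]ᵀ = [1412, 567570]ᵀ.
Δ = 5·283323 − 701² = 925214.
m = (1412·283323 − 701·567570)/925214 = 1092753/462607; b = (5·567570 − 701·1412)/925214 = 924019/462607.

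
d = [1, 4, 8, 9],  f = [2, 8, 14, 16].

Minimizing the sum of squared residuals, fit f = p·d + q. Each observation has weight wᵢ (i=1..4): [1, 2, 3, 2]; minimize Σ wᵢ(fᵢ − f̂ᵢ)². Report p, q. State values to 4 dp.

p = 1.6727, q = 0.8364

Sums needed: Σwᵢ·d·d = 387, Σwᵢ·d = 51, Σwᵢ·1 = 8.
Moment sums: Σwᵢ·d·f = 690, Σwᵢ·f = 92.
MᵀWM·[p, q]ᵀ = MᵀWf becomes [[387, 51]; [51, 8]]·[p, q]ᵀ = [690, 92]ᵀ.
det = 387·8 − 51² = 495.
p = (690·8 − 51·92)/495 = 92/55; q = (387·92 − 51·690)/495 = 46/55.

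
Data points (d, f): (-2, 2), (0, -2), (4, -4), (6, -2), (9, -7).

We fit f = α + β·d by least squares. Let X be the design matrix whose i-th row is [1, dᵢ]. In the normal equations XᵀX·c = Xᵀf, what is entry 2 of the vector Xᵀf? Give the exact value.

-95

Entry 2 ↔ basis d, so (Xᵀf)_{2} = Σᵢ (d)·fᵢ = (-2)·(2) + (0)·(-2) + (4)·(-4) + (6)·(-2) + (9)·(-7) = -95.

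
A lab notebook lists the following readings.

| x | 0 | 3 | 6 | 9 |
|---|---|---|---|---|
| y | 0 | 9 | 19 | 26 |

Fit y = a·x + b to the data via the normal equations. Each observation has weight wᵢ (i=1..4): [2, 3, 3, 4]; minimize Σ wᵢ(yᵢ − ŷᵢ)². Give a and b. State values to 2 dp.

The normal system MᵀWM·[a, b]ᵀ = MᵀWy is [[459, 63]; [63, 12]]·[a, b]ᵀ = [1359, 188]ᵀ.
Determinant 459·12 − 63² = 1539.
a = (1359·12 − 63·188)/1539 = 496/171; b = (459·188 − 63·1359)/1539 = 25/57.

a = 2.90, b = 0.44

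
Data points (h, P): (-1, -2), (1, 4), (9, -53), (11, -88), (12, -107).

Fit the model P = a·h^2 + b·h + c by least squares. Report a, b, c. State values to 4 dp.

Compute the Gram sums: Σh^2·h^2 = 41940, Σh^2·h = 3788, Σh^2 = 348, Σh·h = 348, Σh = 32, Σ1 = 5.
Moment sums: Σh^2·P = -30347, Σh·P = -2723, ΣP = -246.
Normal equations: [[41940, 3788, 348]; [3788, 348, 32]; [348, 32, 5]]·[a, b, c]ᵀ = [-30347, -2723, -246]ᵀ.
Inverting the 3×3 Gram matrix, [a, b, c]ᵀ = [-31607/31654, 181207/63308, 4472/2261]ᵀ.

a = -0.9985, b = 2.8623, c = 1.9779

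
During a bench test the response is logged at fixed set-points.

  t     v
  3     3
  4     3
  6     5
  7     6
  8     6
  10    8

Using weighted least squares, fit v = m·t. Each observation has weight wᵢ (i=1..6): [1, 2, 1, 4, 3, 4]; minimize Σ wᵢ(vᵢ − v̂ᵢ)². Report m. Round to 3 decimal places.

The normal system MᵀWM·[m]ᵀ = MᵀWv is [[865]]·[m]ᵀ = [695]ᵀ.
m = 695/865 = 0.803468.

m = 0.803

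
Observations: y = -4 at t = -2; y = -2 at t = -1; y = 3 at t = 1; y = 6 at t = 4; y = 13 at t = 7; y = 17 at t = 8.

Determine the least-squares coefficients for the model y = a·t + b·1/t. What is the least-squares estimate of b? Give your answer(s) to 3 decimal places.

Forming XᵀX = [[135, 6]; [6, 7365/3136]] and Xᵀy = [264, 699/56]ᵀ gives XᵀX·[a, b]ᵀ = Xᵀy.
det = 135·(7365/3136) − 6² = 881379/3136.
a = (264·(7365/3136) − 6·(699/56))/(881379/3136) = 189944/97931; b = (135·(699/56) − 6·264)/(881379/3136) = 35224/97931.

b = 0.360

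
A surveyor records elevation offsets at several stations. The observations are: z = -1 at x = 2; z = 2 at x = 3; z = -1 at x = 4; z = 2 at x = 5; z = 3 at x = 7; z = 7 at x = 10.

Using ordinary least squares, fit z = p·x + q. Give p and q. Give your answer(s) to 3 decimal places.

Normal-equation sums: Σx·x = 203, Σx = 31, Σ1 = 6.
For Mᵀz: Σx·z = 101, Σz = 12.
det = 203·6 − 31² = 257.
p = (101·6 − 31·12)/257 = 234/257; q = (203·12 − 31·101)/257 = -695/257.

p = 0.911, q = -2.704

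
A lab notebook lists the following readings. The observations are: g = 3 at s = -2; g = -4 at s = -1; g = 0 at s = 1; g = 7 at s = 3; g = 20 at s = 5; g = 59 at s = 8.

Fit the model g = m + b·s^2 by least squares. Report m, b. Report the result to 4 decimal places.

Setting ∂/∂m … = 0 gives: 6·m + 104·b = 85;  104·m + 4820·b = 4347.
Eliminating b: 4820·(row 1) − 104·(row 2) gives 18104·m = 4820·85 − 104·4347 = -42388, so m = -10597/4526.
Then b = (4347 − 104·(-10597/4526))/4820 = 8621/9052.

m = -2.3414, b = 0.9524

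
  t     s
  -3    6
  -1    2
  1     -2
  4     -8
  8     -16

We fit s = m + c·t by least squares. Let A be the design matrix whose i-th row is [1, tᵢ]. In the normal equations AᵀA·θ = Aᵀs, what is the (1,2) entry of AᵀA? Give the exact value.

Row 1 ↔ basis 1, column 2 ↔ basis t, so (AᵀA)_{1,2} = Σᵢ t = (1)·(-3) + (1)·(-1) + (1)·(1) + (1)·(4) + (1)·(8) = 9.

9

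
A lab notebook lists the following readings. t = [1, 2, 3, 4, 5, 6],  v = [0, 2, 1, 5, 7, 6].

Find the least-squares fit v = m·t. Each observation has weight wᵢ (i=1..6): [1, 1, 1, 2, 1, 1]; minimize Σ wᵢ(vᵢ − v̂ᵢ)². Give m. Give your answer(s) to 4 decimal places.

The normal system XᵀWX·[m]ᵀ = XᵀWv is [[107]]·[m]ᵀ = [118]ᵀ.
m = 118/107 = 1.1028.

m = 1.1028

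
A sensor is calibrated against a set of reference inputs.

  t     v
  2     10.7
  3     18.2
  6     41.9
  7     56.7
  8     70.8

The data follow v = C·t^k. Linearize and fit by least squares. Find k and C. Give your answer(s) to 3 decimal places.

k = 1.333, C = 4.192

Taking logs, ln v = k·ln t + ln C, so regress ln v on ln t.
Σln t = 7.6089, Σ(ln t)² = 13.0084, Σln v = 17.3046, Σln t·ln v = 28.2385.
Equations: 13.0084·k + 7.6089·ln C = 28.2385;  7.6089·k + 5·ln C = 17.3046.
Δ = 13.0084·5 − (7.6089)² = 7.1473; k = (28.2385·5 − 7.6089·17.3046)/7.1473 = 1.33253, ln C = (13.0084·17.3046 − 7.6089·28.2385)/7.1473 = 1.43311, so C = exp(1.43311) = 4.19171.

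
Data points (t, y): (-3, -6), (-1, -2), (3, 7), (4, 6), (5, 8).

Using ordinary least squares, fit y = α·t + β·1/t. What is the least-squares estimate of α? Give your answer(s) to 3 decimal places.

The normal equations are: 60·α + 5·β = 105;  5·α + (4769/3600)·β = 283/30.
(Σt·t = 60, Σt·1/t = 5, Σ1/t·1/t = 4769/3600, Σt·y = 105, Σ1/t·y = 283/30.)
det = 60·(4769/3600) − 5² = 3269/60.
α = (105·(4769/3600) − 5·(283/30))/(3269/60) = 22063/13076; β = (60·(283/30) − 5·105)/(3269/60) = 2460/3269.

α = 1.687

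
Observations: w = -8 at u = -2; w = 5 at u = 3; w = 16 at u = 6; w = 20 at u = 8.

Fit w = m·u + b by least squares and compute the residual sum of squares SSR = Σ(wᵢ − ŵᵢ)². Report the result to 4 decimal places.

The normal equations are: 113·m + 15·b = 287;  15·m + 4·b = 33.
(Σu·u = 113, Σu = 15, Σ1 = 4, Σu·w = 287, Σw = 33.)
Eliminating b: 4·(row 1) − 15·(row 2) gives 227·m = 4·287 − 15·33 = 653, so m = 653/227.
Then b = (33 − 15·(653/227))/4 = -576/227.
Residuals: 66/227, -248/227, 290/227, -108/227; SSR = 712/227.

SSR = 3.1366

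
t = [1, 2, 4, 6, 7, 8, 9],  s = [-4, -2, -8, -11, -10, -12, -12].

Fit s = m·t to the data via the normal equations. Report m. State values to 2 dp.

The normal equations are: 251·m = -380.
(Σt·t = 251, Σt·s = -380.)
m = (-380)/251 = -1.51394.

m = -1.51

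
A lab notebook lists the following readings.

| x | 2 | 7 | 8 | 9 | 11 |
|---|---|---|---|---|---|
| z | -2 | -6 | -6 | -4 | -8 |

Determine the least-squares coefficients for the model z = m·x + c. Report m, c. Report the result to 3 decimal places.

Compute the Gram sums: Σx·x = 319, Σx = 37, Σ1 = 5.
Right-hand side: Σx·z = -218, Σz = -26.
Normal equations: [[319, 37]; [37, 5]]·[m, c]ᵀ = [-218, -26]ᵀ.
Eliminating c: 5·(row 1) − 37·(row 2) gives 226·m = 5·(-218) − 37·(-26) = -128, so m = -64/113.
Then c = ((-26) − 37·(-64/113))/5 = -114/113.

m = -0.566, c = -1.009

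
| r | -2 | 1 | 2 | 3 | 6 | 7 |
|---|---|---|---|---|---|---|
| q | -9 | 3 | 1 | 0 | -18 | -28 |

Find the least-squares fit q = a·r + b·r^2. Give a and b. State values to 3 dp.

Sums needed: Σr·r = 103, Σr·r^2 = 587, Σr^2·r^2 = 3811.
Moment sums: Σr·q = -281, Σr^2·q = -2049.
Eliminating b: 3811·(row 1) − 587·(row 2) gives 47964·a = 3811·(-281) − 587·(-2049) = 131872, so a = 32968/11991.
Then b = ((-2049) − 587·(32968/11991))/3811 = -11525/11991.

a = 2.749, b = -0.961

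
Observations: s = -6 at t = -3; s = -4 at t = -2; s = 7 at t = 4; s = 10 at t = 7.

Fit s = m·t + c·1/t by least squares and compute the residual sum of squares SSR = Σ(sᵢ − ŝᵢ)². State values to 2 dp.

Forming XᵀX = [[78, 4]; [4, 3133/7056]] and Xᵀs = [124, 201/28]ᵀ gives XᵀX·[m, c]ᵀ = Xᵀs.
Δ = 78·(3133/7056) − 4² = 21913/1176.
m = (124·(3133/7056) − 4·(201/28))/(21913/1176) = 92942/65739; c = (78·(201/28) − 4·124)/(21913/1176) = 75180/21913.
Residuals: -13476/21913, 35698/65739, 32020/65739, -25424/65739; SSR = 69676/65739.

SSR = 1.06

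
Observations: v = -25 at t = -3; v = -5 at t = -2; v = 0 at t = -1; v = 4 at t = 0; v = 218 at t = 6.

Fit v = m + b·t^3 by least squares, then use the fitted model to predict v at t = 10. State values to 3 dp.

v̂ = 1000.541

The normal system AᵀA·[m, b]ᵀ = Aᵀv is [[5, 180]; [180, 47450]]·[m, b]ᵀ = [192, 47803]ᵀ.
Determinant 5·47450 − 180² = 204850.
m = (192·47450 − 180·47803)/204850 = 50586/20485; b = (5·47803 − 180·192)/204850 = 40891/40970.
At t = 10: v̂ = (50586/20485)·(1) + (40891/40970)·(1000) = 85046/85.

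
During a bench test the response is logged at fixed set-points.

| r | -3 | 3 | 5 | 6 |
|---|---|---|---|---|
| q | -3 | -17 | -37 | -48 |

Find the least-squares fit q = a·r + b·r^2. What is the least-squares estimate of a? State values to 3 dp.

The normal system AᵀA·[a, b]ᵀ = Aᵀq is [[79, 341]; [341, 2083]]·[a, b]ᵀ = [-515, -2833]ᵀ.
Determinant 79·2083 − 341² = 48276.
a = ((-515)·2083 − 341·(-2833))/48276 = -8891/4023; b = (79·(-2833) − 341·(-515))/48276 = -4016/4023.

a = -2.210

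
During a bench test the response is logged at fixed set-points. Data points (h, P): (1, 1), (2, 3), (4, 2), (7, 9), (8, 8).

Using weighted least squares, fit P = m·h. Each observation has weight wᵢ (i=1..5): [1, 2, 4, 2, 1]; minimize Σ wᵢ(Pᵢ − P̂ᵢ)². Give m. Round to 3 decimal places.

MᵀWM·[m]ᵀ = MᵀWP reads: 235·m = 235.
(Σwᵢ·h·h = 235, Σwᵢ·h·P = 235.)
m = 235/235 = 1.

m = 1.000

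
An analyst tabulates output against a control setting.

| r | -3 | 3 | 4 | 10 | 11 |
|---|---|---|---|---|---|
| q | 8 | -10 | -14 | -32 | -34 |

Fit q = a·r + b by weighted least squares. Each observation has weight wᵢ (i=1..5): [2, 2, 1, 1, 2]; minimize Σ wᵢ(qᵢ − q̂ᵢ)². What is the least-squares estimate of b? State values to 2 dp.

Sums needed: Σwᵢ·r·r = 394, Σwᵢ·r = 36, Σwᵢ·1 = 8.
Right-hand side: Σwᵢ·r·q = -1232, Σwᵢ·q = -118.
Determinant 394·8 − 36² = 1856.
a = ((-1232)·8 − 36·(-118))/1856 = -701/232; b = (394·(-118) − 36·(-1232))/1856 = -535/464.

b = -1.15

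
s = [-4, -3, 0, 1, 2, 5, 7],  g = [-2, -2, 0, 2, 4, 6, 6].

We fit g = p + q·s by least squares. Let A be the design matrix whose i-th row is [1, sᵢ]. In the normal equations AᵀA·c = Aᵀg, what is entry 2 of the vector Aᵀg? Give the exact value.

96

Entry 2 ↔ basis s, so (Aᵀg)_{2} = Σᵢ (s)·gᵢ = (-4)·(-2) + (-3)·(-2) + (0)·(0) + (1)·(2) + (2)·(4) + (5)·(6) + (7)·(6) = 96.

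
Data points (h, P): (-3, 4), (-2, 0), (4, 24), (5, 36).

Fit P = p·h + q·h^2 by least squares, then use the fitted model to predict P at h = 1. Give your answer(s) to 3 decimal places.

P̂ = 2.940

Forming AᵀA = [[54, 154]; [154, 978]] and AᵀP = [264, 1320]ᵀ gives AᵀA·[p, q]ᵀ = AᵀP.
Determinant 54·978 − 154² = 29096.
p = (264·978 − 154·1320)/29096 = 6864/3637; q = (54·1320 − 154·264)/29096 = 3828/3637.
At h = 1: P̂ = (6864/3637)·(1) + (3828/3637)·(1) = 10692/3637.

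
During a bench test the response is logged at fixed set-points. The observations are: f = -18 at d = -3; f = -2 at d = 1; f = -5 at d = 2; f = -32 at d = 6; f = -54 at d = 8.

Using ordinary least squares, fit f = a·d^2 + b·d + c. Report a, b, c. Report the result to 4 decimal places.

Setting ∂/∂a … = 0 gives: 5490·a + 710·b + 114·c = -4792;  710·a + 114·b + 14·c = -582;  114·a + 14·b + 5·c = -111.
(Σd^2·d^2 = 5490, Σd^2·d = 710, Σd^2 = 114, Σd·d = 114, Σd = 14, Σ1 = 5, Σd^2·f = -4792, Σd·f = -582, Σf = -111.)
Row-reducing yields a = -78941/79384, b = 124615/79384, c = -38924/9923.

a = -0.9944, b = 1.5698, c = -3.9226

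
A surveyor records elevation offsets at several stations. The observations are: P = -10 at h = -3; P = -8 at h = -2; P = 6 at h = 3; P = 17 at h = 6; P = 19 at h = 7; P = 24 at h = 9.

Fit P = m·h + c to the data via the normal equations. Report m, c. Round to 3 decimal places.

m = 2.926, c = -1.753

Compute the Gram sums: Σh·h = 188, Σh = 20, Σ1 = 6.
And Σh·P = 515, ΣP = 48.
Normal equations: [[188, 20]; [20, 6]]·[m, c]ᵀ = [515, 48]ᵀ.
Δ = 188·6 − 20² = 728.
m = (515·6 − 20·48)/728 = 1065/364; c = (188·48 − 20·515)/728 = -319/182.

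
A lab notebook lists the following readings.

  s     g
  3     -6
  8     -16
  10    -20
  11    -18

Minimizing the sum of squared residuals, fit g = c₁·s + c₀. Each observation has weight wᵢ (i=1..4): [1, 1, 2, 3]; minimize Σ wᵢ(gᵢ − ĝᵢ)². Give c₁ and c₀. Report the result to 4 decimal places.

c₁ = -1.5618, c₀ = -2.2921

XᵀWX·[c₁, c₀]ᵀ = XᵀWg reads: 636·c₁ + 64·c₀ = -1140;  64·c₁ + 7·c₀ = -116.
det = 636·7 − 64² = 356.
c₁ = ((-1140)·7 − 64·(-116))/356 = -139/89; c₀ = (636·(-116) − 64·(-1140))/356 = -204/89.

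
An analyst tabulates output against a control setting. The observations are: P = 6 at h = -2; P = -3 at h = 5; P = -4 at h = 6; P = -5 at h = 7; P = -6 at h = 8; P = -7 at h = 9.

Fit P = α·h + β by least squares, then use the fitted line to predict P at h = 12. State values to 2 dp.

Entries of AᵀA: Σh·h = 259, Σh = 33, Σ1 = 6.
Right-hand side: Σh·P = -197, ΣP = -19.
Normal equations: [[259, 33]; [33, 6]]·[α, β]ᵀ = [-197, -19]ᵀ.
Δ = 259·6 − 33² = 465.
α = ((-197)·6 − 33·(-19))/465 = -37/31; β = (259·(-19) − 33·(-197))/465 = 316/93.
At h = 12: P̂ = (-37/31)·(12) + (316/93)·(1) = -1016/93.

P̂ = -10.92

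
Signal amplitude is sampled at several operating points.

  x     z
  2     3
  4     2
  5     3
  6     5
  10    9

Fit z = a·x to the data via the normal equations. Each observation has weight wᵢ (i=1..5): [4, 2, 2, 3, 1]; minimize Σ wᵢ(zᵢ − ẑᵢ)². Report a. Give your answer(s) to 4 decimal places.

a = 0.8170

The normal equations are: 306·a = 250.
a = 250/306 = 0.816993.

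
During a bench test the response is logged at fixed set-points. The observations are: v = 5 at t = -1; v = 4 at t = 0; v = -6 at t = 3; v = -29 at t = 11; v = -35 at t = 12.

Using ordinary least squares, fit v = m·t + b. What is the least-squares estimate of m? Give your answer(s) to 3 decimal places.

m = -3.047

Sums needed: Σt·t = 275, Σt = 25, Σ1 = 5.
Moment sums: Σt·v = -762, Σv = -61.
So XᵀX·[m, b]ᵀ = Xᵀv: [[275, 25]; [25, 5]]·[m, b]ᵀ = [-762, -61]ᵀ.
Determinant 275·5 − 25² = 750.
m = ((-762)·5 − 25·(-61))/750 = -457/150; b = (275·(-61) − 25·(-762))/750 = 91/30.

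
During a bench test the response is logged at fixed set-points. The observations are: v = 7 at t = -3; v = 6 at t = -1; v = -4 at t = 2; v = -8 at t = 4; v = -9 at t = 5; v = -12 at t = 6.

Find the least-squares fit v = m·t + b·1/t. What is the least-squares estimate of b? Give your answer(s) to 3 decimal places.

b = -3.652

Entries of XᵀX: Σt·t = 91, Σt·1/t = 6, Σ1/t·1/t = 5369/3600.
Moment sums: Σt·v = -184, Σ1/t·v = -242/15.
XᵀX·[m, b]ᵀ = Xᵀv becomes [[91, 6]; [6, 5369/3600]]·[m, b]ᵀ = [-184, -242/15]ᵀ.
Δ = 91·(5369/3600) − 6² = 358979/3600.
m = ((-184)·(5369/3600) − 6·(-242/15))/(358979/3600) = -639416/358979; b = (91·(-242/15) − 6·(-184))/(358979/3600) = -1310880/358979.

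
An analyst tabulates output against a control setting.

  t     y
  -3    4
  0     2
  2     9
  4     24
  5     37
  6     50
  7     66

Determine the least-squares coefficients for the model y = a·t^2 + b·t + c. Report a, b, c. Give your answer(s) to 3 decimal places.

a = 1.042, b = 1.946, c = 0.899

AᵀA·[a, b, c]ᵀ = Aᵀy reads: 4675·a + 729·b + 139·c = 6415;  729·a + 139·b + 21·c = 1049;  139·a + 21·b + 7·c = 192.
Inverting the 3×3 Gram matrix, [a, b, c]ᵀ = [87865/84324, 54699/28108, 18962/21081]ᵀ.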